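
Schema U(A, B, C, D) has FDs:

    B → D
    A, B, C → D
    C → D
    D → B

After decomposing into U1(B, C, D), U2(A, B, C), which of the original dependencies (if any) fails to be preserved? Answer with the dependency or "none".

B → D lies within U1.
A, B, C → D: restricted closure across fragments reaches D.
C → D lies within U1.
D → B lies within U1.
Every dependency is enforceable on the fragments, so the decomposition is dependency-preserving.

none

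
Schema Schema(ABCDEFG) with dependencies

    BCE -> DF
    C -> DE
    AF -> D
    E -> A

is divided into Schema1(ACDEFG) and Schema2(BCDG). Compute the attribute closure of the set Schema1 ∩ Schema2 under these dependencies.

ACDEG

Schema1 ∩ Schema2 = {CDG}.
C → DE applies, adding E
E → A applies, adding A
Closure: {ACDEG}.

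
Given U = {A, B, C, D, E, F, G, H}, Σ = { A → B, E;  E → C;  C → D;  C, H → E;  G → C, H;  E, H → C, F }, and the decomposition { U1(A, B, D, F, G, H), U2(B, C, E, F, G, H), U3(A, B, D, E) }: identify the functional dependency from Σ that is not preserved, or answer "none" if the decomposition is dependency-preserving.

Check C → D: no single fragment contains all of {C, D}, and the restricted closure of {C} across the fragments never reaches {D}.
A → B, E is preserved.
E → C is preserved.
C, H → E is preserved.
G → C, H is preserved.
E, H → C, F is preserved.

C → D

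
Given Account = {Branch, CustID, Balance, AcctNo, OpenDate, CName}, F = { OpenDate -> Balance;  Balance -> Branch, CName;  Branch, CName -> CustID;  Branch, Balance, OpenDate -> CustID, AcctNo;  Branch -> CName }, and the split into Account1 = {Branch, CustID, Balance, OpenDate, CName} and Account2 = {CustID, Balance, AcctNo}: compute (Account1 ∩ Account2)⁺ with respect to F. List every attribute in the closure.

Branch, CustID, Balance, CName

Account1 ∩ Account2 = {CustID, Balance}.
Balance → Branch, CName applies, adding Branch, CName
Closure: {Branch, CustID, Balance, CName}.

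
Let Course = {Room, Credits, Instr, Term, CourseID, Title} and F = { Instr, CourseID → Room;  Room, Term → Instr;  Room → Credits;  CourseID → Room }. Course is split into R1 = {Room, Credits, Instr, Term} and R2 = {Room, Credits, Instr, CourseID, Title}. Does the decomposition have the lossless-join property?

No

Common attributes: R1 ∩ R2 = {Room, Credits, Instr}.
No dependency enlarges {Room, Credits, Instr}, so (Room, Credits, Instr)⁺ = {Room, Credits, Instr}.
The closure contains neither all of R1 = {Room, Credits, Instr, Term} nor all of R2 = {Room, Credits, Instr, CourseID, Title}, so the common attributes are not a superkey of either fragment. The join is lossy.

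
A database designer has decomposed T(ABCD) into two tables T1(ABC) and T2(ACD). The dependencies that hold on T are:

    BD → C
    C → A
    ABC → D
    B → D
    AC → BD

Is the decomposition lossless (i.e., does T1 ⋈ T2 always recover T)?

Common attributes: T1 ∩ T2 = {AC}.
Closure of {AC}: AC → BD applies, adding BD. So (AC)⁺ = {ABCD}.
This closure contains every attribute of T1, so T1 ∩ T2 → T1. The join is lossless.

Yes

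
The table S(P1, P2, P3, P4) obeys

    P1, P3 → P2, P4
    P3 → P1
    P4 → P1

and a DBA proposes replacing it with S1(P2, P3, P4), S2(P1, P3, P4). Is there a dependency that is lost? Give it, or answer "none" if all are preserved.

none

P1, P3 → P2, P4: restricted closure across fragments reaches P2, P4.
P3 → P1 lies within S2.
P4 → P1 lies within S2.
Every dependency is enforceable on the fragments, so the decomposition is dependency-preserving.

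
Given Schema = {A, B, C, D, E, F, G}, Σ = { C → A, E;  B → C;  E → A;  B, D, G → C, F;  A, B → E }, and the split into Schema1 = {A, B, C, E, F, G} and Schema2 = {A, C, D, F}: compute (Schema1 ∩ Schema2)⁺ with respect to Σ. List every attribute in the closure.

A, C, E, F

Schema1 ∩ Schema2 = {A, C, F}.
C → A, E applies, adding E
Closure: {A, C, E, F}.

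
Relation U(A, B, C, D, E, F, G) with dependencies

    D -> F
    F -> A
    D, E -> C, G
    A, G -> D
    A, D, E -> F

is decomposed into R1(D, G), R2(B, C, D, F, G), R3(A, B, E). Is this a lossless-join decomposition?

Chase test. Columns are A, B, C, D, E, F, G; row i has aⱼ where attribute j ∈ Ri, else bᵢⱼ.
Initial tableau (one row per fragment):
  row 1: b11 b12 b13 a4 b15 b16 a7
  row 2: b21 a2 a3 a4 b25 a6 a7
  row 3: a1 a2 b33 b34 a5 b36 b37
Rows 1 and 2 agree on D; apply D→F and equate their F entries.
Rows 1 and 2 agree on F; apply F→A and equate their A entries.
No row becomes fully distinguished — the join is lossy.

No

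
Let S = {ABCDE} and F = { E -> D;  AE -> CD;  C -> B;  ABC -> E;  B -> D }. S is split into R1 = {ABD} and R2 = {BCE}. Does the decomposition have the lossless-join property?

Common attributes: R1 ∩ R2 = {B}.
Closure of {B}: B → D applies, adding D. So (B)⁺ = {BD}.
The closure contains neither all of R1 = {ABD} nor all of R2 = {BCE}, so the common attributes are not a superkey of either fragment. The join is lossy.

No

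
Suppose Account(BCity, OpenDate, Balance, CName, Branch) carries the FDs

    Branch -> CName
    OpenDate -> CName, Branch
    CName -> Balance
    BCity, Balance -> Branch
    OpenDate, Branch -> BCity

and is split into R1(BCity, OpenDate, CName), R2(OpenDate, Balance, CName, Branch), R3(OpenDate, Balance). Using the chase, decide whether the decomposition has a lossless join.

Chase test. Columns are BCity, OpenDate, Balance, CName, Branch; row i has aⱼ where attribute j ∈ Ri, else bᵢⱼ.
Initial tableau (one row per fragment):
  row 1: a1 a2 b13 a4 b15
  row 2: b21 a2 a3 a4 a5
  row 3: b31 a2 a3 b34 b35
Rows 1 and 2 agree on OpenDate; apply OpenDate→CName, Branch and equate their CName, Branch entries.
Rows 1 and 3 agree on OpenDate; apply OpenDate→CName, Branch and equate their CName, Branch entries.
Rows 1 and 2 agree on CName; apply CName→Balance and equate their Balance entries.
Rows 1 and 2 agree on OpenDate, Branch; apply OpenDate, Branch→BCity and equate their BCity entries.
Rows 1 and 3 agree on OpenDate, Branch; apply OpenDate, Branch→BCity and equate their BCity entries.
Row 1 is now all distinguished symbols — the join is lossless.

Yes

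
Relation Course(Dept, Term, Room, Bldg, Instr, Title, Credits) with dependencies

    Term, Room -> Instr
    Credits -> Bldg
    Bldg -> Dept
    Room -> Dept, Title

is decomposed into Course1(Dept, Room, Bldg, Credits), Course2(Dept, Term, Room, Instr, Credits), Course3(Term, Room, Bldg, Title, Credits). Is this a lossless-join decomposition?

Yes

Chase test. Columns are Dept, Term, Room, Bldg, Instr, Title, Credits; row i has aⱼ where attribute j ∈ Coursei, else bᵢⱼ.
Initial tableau (one row per fragment):
  row 1: a1 b12 a3 a4 b15 b16 a7
  row 2: a1 a2 a3 b24 a5 b26 a7
  row 3: b31 a2 a3 a4 b35 a6 a7
Rows 2 and 3 agree on Term, Room; apply Term, Room→Instr and equate their Instr entries.
Rows 1 and 2 agree on Credits; apply Credits→Bldg and equate their Bldg entries.
Rows 1 and 3 agree on Bldg; apply Bldg→Dept and equate their Dept entries.
Rows 1 and 2 agree on Room; apply Room→Dept, Title and equate their Dept, Title entries.
Rows 1 and 3 agree on Room; apply Room→Dept, Title and equate their Dept, Title entries.
Row 2 is now all distinguished symbols — the join is lossless.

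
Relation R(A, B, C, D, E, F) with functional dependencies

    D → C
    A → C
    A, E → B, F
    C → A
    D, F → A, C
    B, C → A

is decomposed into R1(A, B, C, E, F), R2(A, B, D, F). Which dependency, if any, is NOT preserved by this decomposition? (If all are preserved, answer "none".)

none

D → C: restricted closure across fragments reaches C.
A → C lies within R1.
A, E → B, F lies within R1.
C → A lies within R1.
D, F → A, C: restricted closure across fragments reaches A, C.
B, C → A lies within R1.
Every dependency is enforceable on the fragments, so the decomposition is dependency-preserving.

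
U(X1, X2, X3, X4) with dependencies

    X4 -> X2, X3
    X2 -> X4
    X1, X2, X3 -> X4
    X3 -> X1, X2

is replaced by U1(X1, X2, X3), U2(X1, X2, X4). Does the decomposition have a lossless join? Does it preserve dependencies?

lossless and dependency-preserving

Lossless test: (X1, X2)⁺ = {X1, X2, X3, X4}, which contains all of one fragment — lossless.
Dependency preservation: X4 → X2, X3; X1, X2, X3 → X4 are not contained in any single fragment, but the restricted closure of each left-hand side across the fragments still reaches the right-hand side; the remaining FDs each lie inside some fragment. All dependencies are preserved.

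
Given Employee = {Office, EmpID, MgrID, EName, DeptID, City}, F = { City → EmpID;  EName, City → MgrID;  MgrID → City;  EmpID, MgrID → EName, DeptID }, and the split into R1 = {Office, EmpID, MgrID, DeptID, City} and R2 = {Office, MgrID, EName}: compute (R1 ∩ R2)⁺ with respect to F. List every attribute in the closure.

R1 ∩ R2 = {Office, MgrID}.
MgrID → City applies, adding City
City → EmpID applies, adding EmpID
EmpID, MgrID → EName, DeptID applies, adding EName, DeptID
Closure: {Office, EmpID, MgrID, EName, DeptID, City}.

Office, EmpID, MgrID, EName, DeptID, City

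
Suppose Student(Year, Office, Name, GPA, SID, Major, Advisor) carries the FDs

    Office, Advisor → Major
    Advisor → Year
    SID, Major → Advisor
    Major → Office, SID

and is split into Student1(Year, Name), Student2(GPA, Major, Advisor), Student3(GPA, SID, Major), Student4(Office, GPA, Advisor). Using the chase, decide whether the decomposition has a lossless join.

Chase test. Columns are Year, Office, Name, GPA, SID, Major, Advisor; row i has aⱼ where attribute j ∈ Studenti, else bᵢⱼ.
Initial tableau (one row per fragment):
  row 1: a1 b12 a3 b14 b15 b16 b17
  row 2: b21 b22 b23 a4 b25 a6 a7
  row 3: b31 b32 b33 a4 a5 a6 b37
  row 4: b41 a2 b43 a4 b45 b46 a7
Rows 2 and 4 agree on Advisor; apply Advisor→Year and equate their Year entries.
Rows 2 and 3 agree on Major; apply Major→Office, SID and equate their Office, SID entries.
Rows 2 and 3 agree on SID, Major; apply SID, Major→Advisor and equate their Advisor entries.
Rows 2 and 3 agree on Advisor; apply Advisor→Year and equate their Year entries.
No row becomes fully distinguished — the join is lossy.

No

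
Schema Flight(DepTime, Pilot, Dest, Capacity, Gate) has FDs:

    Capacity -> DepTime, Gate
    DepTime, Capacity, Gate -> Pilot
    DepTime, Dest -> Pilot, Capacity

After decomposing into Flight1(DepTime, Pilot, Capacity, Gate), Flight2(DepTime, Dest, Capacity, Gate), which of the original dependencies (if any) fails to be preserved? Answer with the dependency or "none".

none

Capacity → DepTime, Gate lies within Flight1.
DepTime, Capacity, Gate → Pilot lies within Flight1.
DepTime, Dest → Pilot, Capacity: restricted closure across fragments reaches Pilot, Capacity.
Every dependency is enforceable on the fragments, so the decomposition is dependency-preserving.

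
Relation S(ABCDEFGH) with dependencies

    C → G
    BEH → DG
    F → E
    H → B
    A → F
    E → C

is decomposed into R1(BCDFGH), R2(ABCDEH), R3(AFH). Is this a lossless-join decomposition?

Yes

Chase test. Columns are ABCDEFGH; row i has aⱼ where attribute j ∈ Ri, else bᵢⱼ.
Initial tableau (one row per fragment):
  row 1: b11 a2 a3 a4 b15 a6 a7 a8
  row 2: a1 a2 a3 a4 a5 b26 b27 a8
  row 3: a1 b32 b33 b34 b35 a6 b37 a8
Rows 1 and 2 agree on C; apply C→G and equate their G entries.
Rows 1 and 3 agree on F; apply F→E and equate their E entries.
Rows 1 and 3 agree on H; apply H→B and equate their B entries.
Rows 2 and 3 agree on A; apply A→F and equate their F entries.
Rows 1 and 3 agree on E; apply E→C and equate their C entries.
Rows 1 and 3 agree on C; apply C→G and equate their G entries.
Rows 1 and 3 agree on BEH; apply BEH→DG and equate their DG entries.
Rows 1 and 2 agree on F; apply F→E and equate their E entries.
Row 2 is now all distinguished symbols — the join is lossless.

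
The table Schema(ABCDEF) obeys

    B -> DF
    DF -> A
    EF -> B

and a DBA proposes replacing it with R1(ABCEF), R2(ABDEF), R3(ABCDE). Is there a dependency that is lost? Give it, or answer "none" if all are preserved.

none

B → DF lies within R2.
DF → A lies within R2.
EF → B lies within R1.
Every dependency is enforceable on the fragments, so the decomposition is dependency-preserving.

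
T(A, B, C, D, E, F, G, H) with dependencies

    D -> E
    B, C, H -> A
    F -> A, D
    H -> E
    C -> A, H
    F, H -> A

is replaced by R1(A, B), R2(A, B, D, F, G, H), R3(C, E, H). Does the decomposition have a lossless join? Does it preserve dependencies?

lossy and not dependency-preserving

Lossless test (chase): Rows 2 and 3 agree on H; apply H→E and equate their E entries. No row becomes fully distinguished — the join is lossy.
Dependency preservation: the restricted closure of {D} across the fragments never reaches {E}, so D → E cannot be enforced without a join — not preserved.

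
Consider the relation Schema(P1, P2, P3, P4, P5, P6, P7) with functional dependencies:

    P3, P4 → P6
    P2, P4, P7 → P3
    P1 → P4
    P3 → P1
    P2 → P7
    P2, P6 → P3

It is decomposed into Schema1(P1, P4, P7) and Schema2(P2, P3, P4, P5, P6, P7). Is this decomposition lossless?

Common attributes: Schema1 ∩ Schema2 = {P4, P7}.
No dependency enlarges {P4, P7}, so (P4, P7)⁺ = {P4, P7}.
The closure contains neither all of Schema1 = {P1, P4, P7} nor all of Schema2 = {P2, P3, P4, P5, P6, P7}, so the common attributes are not a superkey of either fragment. The join is lossy.

No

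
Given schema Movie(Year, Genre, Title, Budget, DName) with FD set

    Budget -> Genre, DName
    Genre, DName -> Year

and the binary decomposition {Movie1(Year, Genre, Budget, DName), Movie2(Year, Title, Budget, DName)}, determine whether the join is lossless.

Common attributes: Movie1 ∩ Movie2 = {Year, Budget, DName}.
Closure of {Year, Budget, DName}: Budget → Genre, DName applies, adding Genre. So (Year, Budget, DName)⁺ = {Year, Genre, Budget, DName}.
This closure contains every attribute of Movie1, so Movie1 ∩ Movie2 → Movie1. The join is lossless.

Yes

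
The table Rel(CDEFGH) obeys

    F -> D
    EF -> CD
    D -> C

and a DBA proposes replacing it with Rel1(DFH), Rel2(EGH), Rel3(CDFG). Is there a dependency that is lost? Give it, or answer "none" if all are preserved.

none

F → D lies within Rel1.
EF → CD: restricted closure across fragments reaches CD.
D → C lies within Rel3.
Every dependency is enforceable on the fragments, so the decomposition is dependency-preserving.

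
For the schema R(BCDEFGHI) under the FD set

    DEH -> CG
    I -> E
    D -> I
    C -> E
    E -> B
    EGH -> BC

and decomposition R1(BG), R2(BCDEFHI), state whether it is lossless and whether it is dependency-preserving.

lossy and not dependency-preserving

Lossless test: (B)⁺ = {B}, which is a superkey of neither fragment — lossy.
Dependency preservation: the restricted closure of {DEH} across the fragments never reaches {CG}, so DEH → CG cannot be enforced without a join — not preserved.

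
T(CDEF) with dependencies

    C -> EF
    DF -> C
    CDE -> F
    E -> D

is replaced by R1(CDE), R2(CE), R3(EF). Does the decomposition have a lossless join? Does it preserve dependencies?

lossy and not dependency-preserving

Lossless test (chase): Rows 1 and 2 agree on C; apply C→EF and equate their EF entries. Rows 1 and 2 agree on E; apply E→D and equate their D entries. Rows 1 and 3 agree on E; apply E→D and equate their D entries. No row becomes fully distinguished — the join is lossy.
Dependency preservation: the restricted closure of {C} across the fragments never reaches {EF}, so C → EF cannot be enforced without a join — not preserved.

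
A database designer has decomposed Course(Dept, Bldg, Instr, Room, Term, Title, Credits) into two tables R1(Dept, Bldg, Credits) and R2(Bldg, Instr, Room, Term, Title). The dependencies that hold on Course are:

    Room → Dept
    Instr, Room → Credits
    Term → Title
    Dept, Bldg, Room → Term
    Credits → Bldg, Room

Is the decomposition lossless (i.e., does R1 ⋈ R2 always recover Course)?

No

Common attributes: R1 ∩ R2 = {Bldg}.
No dependency enlarges {Bldg}, so (Bldg)⁺ = {Bldg}.
The closure contains neither all of R1 = {Dept, Bldg, Credits} nor all of R2 = {Bldg, Instr, Room, Term, Title}, so the common attributes are not a superkey of either fragment. The join is lossy.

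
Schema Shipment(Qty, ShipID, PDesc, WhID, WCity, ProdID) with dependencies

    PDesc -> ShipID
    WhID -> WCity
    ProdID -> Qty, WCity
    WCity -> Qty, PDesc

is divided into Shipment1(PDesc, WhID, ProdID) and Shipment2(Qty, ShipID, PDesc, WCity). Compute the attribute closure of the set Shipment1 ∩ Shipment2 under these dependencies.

Shipment1 ∩ Shipment2 = {PDesc}.
PDesc → ShipID applies, adding ShipID
Closure: {ShipID, PDesc}.

ShipID, PDesc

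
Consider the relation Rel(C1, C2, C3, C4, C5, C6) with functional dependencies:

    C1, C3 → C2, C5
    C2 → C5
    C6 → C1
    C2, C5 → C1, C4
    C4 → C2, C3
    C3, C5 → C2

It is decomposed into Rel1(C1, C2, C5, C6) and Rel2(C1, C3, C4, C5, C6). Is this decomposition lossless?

No

Common attributes: Rel1 ∩ Rel2 = {C1, C5, C6}.
No dependency enlarges {C1, C5, C6}, so (C1, C5, C6)⁺ = {C1, C5, C6}.
The closure contains neither all of Rel1 = {C1, C2, C5, C6} nor all of Rel2 = {C1, C3, C4, C5, C6}, so the common attributes are not a superkey of either fragment. The join is lossy.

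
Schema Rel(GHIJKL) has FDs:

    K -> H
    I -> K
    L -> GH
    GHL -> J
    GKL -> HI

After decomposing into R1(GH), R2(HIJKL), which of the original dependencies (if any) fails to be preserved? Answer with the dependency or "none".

Check L → GH: no single fragment contains all of {GHL}, and the restricted closure of {L} across the fragments never reaches {GH}.
K → H is preserved.
I → K is preserved.
GHL → J is preserved.
GKL → HI is preserved.

L -> GH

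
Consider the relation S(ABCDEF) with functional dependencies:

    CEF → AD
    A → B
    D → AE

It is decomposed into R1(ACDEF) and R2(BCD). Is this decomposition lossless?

Common attributes: R1 ∩ R2 = {CD}.
Closure of {CD}: D → AE applies, adding AE; A → B applies, adding B. So (CD)⁺ = {ABCDE}.
This closure contains every attribute of R2, so R1 ∩ R2 → R2. The join is lossless.

Yes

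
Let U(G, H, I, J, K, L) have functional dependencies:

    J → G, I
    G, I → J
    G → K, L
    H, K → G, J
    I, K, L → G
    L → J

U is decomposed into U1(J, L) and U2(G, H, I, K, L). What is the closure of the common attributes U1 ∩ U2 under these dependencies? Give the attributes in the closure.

U1 ∩ U2 = {L}.
L → J applies, adding J
J → G, I applies, adding G, I
G → K, L applies, adding K
Closure: {G, I, J, K, L}.

G, I, J, K, L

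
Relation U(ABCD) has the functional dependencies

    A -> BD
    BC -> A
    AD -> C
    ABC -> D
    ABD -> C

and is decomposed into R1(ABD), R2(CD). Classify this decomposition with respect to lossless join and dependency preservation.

lossy and not dependency-preserving

Lossless test: (D)⁺ = {D}, which is a superkey of neither fragment — lossy.
Dependency preservation: the restricted closure of {BC} across the fragments never reaches {A}, so BC → A cannot be enforced without a join — not preserved.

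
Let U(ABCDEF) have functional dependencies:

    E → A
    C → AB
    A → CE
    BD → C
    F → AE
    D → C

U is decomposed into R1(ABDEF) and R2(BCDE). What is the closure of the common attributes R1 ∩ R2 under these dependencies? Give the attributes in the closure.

ABCDE

R1 ∩ R2 = {BDE}.
E → A applies, adding A
A → CE applies, adding C
Closure: {ABCDE}.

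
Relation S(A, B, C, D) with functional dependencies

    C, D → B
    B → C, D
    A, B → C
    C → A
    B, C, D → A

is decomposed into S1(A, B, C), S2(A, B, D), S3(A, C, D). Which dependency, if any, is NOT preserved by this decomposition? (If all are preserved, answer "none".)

Check C, D → B: no single fragment contains all of {B, C, D}, and the restricted closure of {C, D} across the fragments never reaches {B}.
B → C, D is preserved.
A, B → C is preserved.
C → A is preserved.
B, C, D → A is preserved.

C, D → B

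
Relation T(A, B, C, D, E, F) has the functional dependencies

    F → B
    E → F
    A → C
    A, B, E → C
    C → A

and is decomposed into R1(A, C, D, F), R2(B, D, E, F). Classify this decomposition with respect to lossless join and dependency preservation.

Lossless test: (D, F)⁺ = {B, D, F}, which is a superkey of neither fragment — lossy.
Dependency preservation: A, B, E → C is not contained in any single fragment, but the restricted closure of its left-hand side across the fragments still reaches the right-hand side; the remaining FDs each lie inside some fragment. All dependencies are preserved.

lossy but dependency-preserving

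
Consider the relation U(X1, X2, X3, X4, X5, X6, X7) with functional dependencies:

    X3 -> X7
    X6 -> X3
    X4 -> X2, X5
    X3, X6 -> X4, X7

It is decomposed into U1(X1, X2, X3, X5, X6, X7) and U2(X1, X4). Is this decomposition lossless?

Common attributes: U1 ∩ U2 = {X1}.
No dependency enlarges {X1}, so (X1)⁺ = {X1}.
The closure contains neither all of U1 = {X1, X2, X3, X5, X6, X7} nor all of U2 = {X1, X4}, so the common attributes are not a superkey of either fragment. The join is lossy.

No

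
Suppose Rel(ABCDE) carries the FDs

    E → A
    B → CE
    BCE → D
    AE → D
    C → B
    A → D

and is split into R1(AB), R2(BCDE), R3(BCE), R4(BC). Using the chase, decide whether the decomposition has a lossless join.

Yes

Chase test. Columns are ABCDE; row i has aⱼ where attribute j ∈ Ri, else bᵢⱼ.
Initial tableau (one row per fragment):
  row 1: a1 a2 b13 b14 b15
  row 2: b21 a2 a3 a4 a5
  row 3: b31 a2 a3 b34 a5
  row 4: b41 a2 a3 b44 b45
Rows 2 and 3 agree on E; apply E→A and equate their A entries.
Rows 1 and 2 agree on B; apply B→CE and equate their CE entries.
Rows 1 and 4 agree on B; apply B→CE and equate their CE entries.
Rows 1 and 2 agree on BCE; apply BCE→D and equate their D entries.
Rows 1 and 3 agree on BCE; apply BCE→D and equate their D entries.
Rows 1 and 4 agree on BCE; apply BCE→D and equate their D entries.
Rows 1 and 2 agree on E; apply E→A and equate their A entries.
Rows 1 and 4 agree on E; apply E→A and equate their A entries.
Row 1 is now all distinguished symbols — the join is lossless.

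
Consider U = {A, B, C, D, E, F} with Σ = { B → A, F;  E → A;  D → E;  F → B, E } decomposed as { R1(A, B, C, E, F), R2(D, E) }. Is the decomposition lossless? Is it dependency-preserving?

Lossless test: (E)⁺ = {A, E}, which is a superkey of neither fragment — lossy.
Dependency preservation: every FD's attributes lie within a single fragment, so each can be enforced locally — preserved.

lossy but dependency-preserving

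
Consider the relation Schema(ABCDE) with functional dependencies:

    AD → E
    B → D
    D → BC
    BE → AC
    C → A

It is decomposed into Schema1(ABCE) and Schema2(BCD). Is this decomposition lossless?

Common attributes: Schema1 ∩ Schema2 = {BC}.
Closure of {BC}: B → D applies, adding D; C → A applies, adding A; AD → E applies, adding E. So (BC)⁺ = {ABCDE}.
This closure contains every attribute of Schema1, so Schema1 ∩ Schema2 → Schema1. The join is lossless.

Yes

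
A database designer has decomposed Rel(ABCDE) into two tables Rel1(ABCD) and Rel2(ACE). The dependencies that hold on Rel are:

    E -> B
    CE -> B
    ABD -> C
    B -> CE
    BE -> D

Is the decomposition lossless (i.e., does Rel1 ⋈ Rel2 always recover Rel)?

Common attributes: Rel1 ∩ Rel2 = {AC}.
No dependency enlarges {AC}, so (AC)⁺ = {AC}.
The closure contains neither all of Rel1 = {ABCD} nor all of Rel2 = {ACE}, so the common attributes are not a superkey of either fragment. The join is lossy.

No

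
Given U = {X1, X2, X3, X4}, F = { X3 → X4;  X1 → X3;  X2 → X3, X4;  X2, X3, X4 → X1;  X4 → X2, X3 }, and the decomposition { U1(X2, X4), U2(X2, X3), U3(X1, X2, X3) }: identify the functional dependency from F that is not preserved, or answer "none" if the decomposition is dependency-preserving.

X3 → X4: restricted closure across fragments reaches X4.
X1 → X3 lies within U3.
X2 → X3, X4: restricted closure across fragments reaches X3, X4.
X2, X3, X4 → X1: restricted closure across fragments reaches X1.
X4 → X2, X3: restricted closure across fragments reaches X2, X3.
Every dependency is enforceable on the fragments, so the decomposition is dependency-preserving.

none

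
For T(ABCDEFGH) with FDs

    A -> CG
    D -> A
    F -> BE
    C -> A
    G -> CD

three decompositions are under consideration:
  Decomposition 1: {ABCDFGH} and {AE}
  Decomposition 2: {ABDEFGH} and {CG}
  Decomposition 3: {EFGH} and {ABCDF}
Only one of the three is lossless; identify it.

Decomposition 1: common = {A}, closure = {ACDG} → lossy.
Decomposition 2: common = {G}, closure = {ACDG} → lossless.
Decomposition 3: common = {F}, closure = {BEF} → lossy.

Decomposition 2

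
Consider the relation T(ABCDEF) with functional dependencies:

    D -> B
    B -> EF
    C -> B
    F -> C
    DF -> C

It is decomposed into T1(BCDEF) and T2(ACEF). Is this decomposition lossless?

No

Common attributes: T1 ∩ T2 = {CEF}.
Closure of {CEF}: C → B applies, adding B. So (CEF)⁺ = {BCEF}.
The closure contains neither all of T1 = {BCDEF} nor all of T2 = {ACEF}, so the common attributes are not a superkey of either fragment. The join is lossy.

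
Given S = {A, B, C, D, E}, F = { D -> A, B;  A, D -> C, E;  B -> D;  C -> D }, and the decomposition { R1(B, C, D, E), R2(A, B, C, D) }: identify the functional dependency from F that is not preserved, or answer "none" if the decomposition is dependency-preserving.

D → A, B lies within R2.
A, D → C, E: restricted closure across fragments reaches C, E.
B → D lies within R1.
C → D lies within R1.
Every dependency is enforceable on the fragments, so the decomposition is dependency-preserving.

none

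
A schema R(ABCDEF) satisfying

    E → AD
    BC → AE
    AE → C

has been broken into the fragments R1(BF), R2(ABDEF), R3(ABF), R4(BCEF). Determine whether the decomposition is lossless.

Yes

Chase test. Columns are ABCDEF; row i has aⱼ where attribute j ∈ Ri, else bᵢⱼ.
Initial tableau (one row per fragment):
  row 1: b11 a2 b13 b14 b15 a6
  row 2: a1 a2 b23 a4 a5 a6
  row 3: a1 a2 b33 b34 b35 a6
  row 4: b41 a2 a3 b44 a5 a6
Rows 2 and 4 agree on E; apply E→AD and equate their AD entries.
Rows 2 and 4 agree on AE; apply AE→C and equate their C entries.
Row 2 is now all distinguished symbols — the join is lossless.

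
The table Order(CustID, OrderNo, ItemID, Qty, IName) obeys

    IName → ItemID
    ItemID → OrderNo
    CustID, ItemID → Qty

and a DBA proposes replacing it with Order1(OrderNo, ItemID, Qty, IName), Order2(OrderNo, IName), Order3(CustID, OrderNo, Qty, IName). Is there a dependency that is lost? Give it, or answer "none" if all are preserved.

Check CustID, ItemID → Qty: no single fragment contains all of {CustID, ItemID, Qty}, and the restricted closure of {CustID, ItemID} across the fragments never reaches {Qty}.
IName → ItemID is preserved.
ItemID → OrderNo is preserved.

CustID, ItemID → Qty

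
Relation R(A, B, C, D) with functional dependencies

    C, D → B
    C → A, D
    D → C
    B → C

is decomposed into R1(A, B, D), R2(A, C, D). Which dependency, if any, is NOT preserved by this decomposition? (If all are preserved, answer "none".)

none

C, D → B: restricted closure across fragments reaches B.
C → A, D lies within R2.
D → C lies within R2.
B → C: restricted closure across fragments reaches C.
Every dependency is enforceable on the fragments, so the decomposition is dependency-preserving.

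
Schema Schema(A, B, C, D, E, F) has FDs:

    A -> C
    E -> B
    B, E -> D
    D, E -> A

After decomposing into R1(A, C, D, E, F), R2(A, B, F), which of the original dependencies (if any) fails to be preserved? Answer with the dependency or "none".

Check E → B: no single fragment contains all of {B, E}, and the restricted closure of {E} across the fragments never reaches {B}.
A → C is preserved.
B, E → D is preserved.
D, E → A is preserved.

E -> B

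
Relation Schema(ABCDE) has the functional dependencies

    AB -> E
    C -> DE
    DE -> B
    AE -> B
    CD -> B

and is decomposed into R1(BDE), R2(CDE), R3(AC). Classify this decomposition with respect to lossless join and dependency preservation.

Lossless test (chase): Rows 2 and 3 agree on C; apply C→DE and equate their DE entries. Rows 1 and 2 agree on DE; apply DE→B and equate their B entries. Rows 1 and 3 agree on DE; apply DE→B and equate their B entries. Row 3 is now all distinguished symbols — the join is lossless.
Dependency preservation: the restricted closure of {AB} across the fragments never reaches {E}, so AB → E cannot be enforced without a join — not preserved.

lossless but not dependency-preserving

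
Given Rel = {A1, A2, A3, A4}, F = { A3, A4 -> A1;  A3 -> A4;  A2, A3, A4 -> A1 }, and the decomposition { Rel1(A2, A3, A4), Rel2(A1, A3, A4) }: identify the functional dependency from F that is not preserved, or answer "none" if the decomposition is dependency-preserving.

A3, A4 → A1 lies within Rel2.
A3 → A4 lies within Rel1.
A2, A3, A4 → A1: restricted closure across fragments reaches A1.
Every dependency is enforceable on the fragments, so the decomposition is dependency-preserving.

none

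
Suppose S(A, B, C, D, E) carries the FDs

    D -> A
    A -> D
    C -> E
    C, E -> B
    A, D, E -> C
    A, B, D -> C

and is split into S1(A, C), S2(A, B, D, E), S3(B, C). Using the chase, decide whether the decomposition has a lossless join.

Yes

Chase test. Columns are A, B, C, D, E; row i has aⱼ where attribute j ∈ Si, else bᵢⱼ.
Initial tableau (one row per fragment):
  row 1: a1 b12 a3 b14 b15
  row 2: a1 a2 b23 a4 a5
  row 3: b31 a2 a3 b34 b35
Rows 1 and 2 agree on A; apply A→D and equate their D entries.
Rows 1 and 3 agree on C; apply C→E and equate their E entries.
Rows 1 and 3 agree on C, E; apply C, E→B and equate their B entries.
Rows 1 and 2 agree on A, B, D; apply A, B, D→C and equate their C entries.
Rows 1 and 2 agree on C; apply C→E and equate their E entries.
Row 1 is now all distinguished symbols — the join is lossless.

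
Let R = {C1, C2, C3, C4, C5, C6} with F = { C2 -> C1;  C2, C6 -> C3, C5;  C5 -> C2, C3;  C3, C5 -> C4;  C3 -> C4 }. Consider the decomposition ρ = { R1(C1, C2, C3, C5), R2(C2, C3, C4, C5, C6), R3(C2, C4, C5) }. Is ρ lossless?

Chase test. Columns are C1, C2, C3, C4, C5, C6; row i has aⱼ where attribute j ∈ Ri, else bᵢⱼ.
Initial tableau (one row per fragment):
  row 1: a1 a2 a3 b14 a5 b16
  row 2: b21 a2 a3 a4 a5 a6
  row 3: b31 a2 b33 a4 a5 b36
Rows 1 and 2 agree on C2; apply C2→C1 and equate their C1 entries.
Rows 1 and 3 agree on C2; apply C2→C1 and equate their C1 entries.
Rows 1 and 3 agree on C5; apply C5→C2, C3 and equate their C2, C3 entries.
Rows 1 and 2 agree on C3, C5; apply C3, C5→C4 and equate their C4 entries.
Row 2 is now all distinguished symbols — the join is lossless.

Yes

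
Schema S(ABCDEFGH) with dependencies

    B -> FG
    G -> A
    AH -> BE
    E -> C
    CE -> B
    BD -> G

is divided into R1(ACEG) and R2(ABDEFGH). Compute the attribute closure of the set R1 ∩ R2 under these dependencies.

ABCEFG

R1 ∩ R2 = {AEG}.
E → C applies, adding C
CE → B applies, adding B
B → FG applies, adding F
Closure: {ABCEFG}.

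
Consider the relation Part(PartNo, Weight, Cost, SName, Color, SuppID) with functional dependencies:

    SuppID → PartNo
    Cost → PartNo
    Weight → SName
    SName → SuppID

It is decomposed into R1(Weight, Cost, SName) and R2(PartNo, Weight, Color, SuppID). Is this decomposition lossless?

No

Common attributes: R1 ∩ R2 = {Weight}.
Closure of {Weight}: Weight → SName applies, adding SName; SName → SuppID applies, adding SuppID; SuppID → PartNo applies, adding PartNo. So (Weight)⁺ = {PartNo, Weight, SName, SuppID}.
The closure contains neither all of R1 = {Weight, Cost, SName} nor all of R2 = {PartNo, Weight, Color, SuppID}, so the common attributes are not a superkey of either fragment. The join is lossy.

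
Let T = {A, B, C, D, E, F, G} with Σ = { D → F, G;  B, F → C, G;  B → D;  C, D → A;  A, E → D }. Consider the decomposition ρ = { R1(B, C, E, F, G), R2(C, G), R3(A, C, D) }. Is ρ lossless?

No

Chase test. Columns are A, B, C, D, E, F, G; row i has aⱼ where attribute j ∈ Ri, else bᵢⱼ.
Initial tableau (one row per fragment):
  row 1: b11 a2 a3 b14 a5 a6 a7
  row 2: b21 b22 a3 b24 b25 b26 a7
  row 3: a1 b32 a3 a4 b35 b36 b37
No row becomes fully distinguished — the join is lossy.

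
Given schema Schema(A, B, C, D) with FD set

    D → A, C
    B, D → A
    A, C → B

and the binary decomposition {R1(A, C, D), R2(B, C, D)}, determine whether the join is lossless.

Yes

Common attributes: R1 ∩ R2 = {C, D}.
Closure of {C, D}: D → A, C applies, adding A; A, C → B applies, adding B. So (C, D)⁺ = {A, B, C, D}.
This closure contains every attribute of R1, so R1 ∩ R2 → R1. The join is lossless.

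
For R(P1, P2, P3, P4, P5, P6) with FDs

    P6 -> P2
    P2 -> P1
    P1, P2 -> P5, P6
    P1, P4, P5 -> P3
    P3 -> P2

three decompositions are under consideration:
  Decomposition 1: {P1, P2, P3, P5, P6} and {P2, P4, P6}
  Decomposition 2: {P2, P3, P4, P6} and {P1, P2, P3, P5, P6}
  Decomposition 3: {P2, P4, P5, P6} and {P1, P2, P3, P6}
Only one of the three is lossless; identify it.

Decomposition 1: common = {P2, P6}, closure = {P1, P2, P5, P6} → lossy.
Decomposition 2: common = {P2, P3, P6}, closure = {P1, P2, P3, P5, P6} → lossless.
Decomposition 3: common = {P2, P6}, closure = {P1, P2, P5, P6} → lossy.

Decomposition 2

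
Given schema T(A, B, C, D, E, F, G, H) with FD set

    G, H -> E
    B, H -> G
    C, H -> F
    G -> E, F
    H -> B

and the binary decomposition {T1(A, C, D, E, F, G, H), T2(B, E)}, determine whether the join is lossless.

Common attributes: T1 ∩ T2 = {E}.
No dependency enlarges {E}, so (E)⁺ = {E}.
The closure contains neither all of T1 = {A, C, D, E, F, G, H} nor all of T2 = {B, E}, so the common attributes are not a superkey of either fragment. The join is lossy.

No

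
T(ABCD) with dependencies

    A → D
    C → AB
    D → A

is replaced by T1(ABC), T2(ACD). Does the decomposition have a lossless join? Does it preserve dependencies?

Lossless test: (AC)⁺ = {ABCD}, which contains all of one fragment — lossless.
Dependency preservation: every FD's attributes lie within a single fragment, so each can be enforced locally — preserved.

lossless and dependency-preserving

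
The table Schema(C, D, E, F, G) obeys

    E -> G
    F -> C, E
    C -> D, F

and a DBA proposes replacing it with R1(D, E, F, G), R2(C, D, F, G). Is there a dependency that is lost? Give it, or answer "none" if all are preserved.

E → G lies within R1.
F → C, E: restricted closure across fragments reaches C, E.
C → D, F lies within R2.
Every dependency is enforceable on the fragments, so the decomposition is dependency-preserving.

none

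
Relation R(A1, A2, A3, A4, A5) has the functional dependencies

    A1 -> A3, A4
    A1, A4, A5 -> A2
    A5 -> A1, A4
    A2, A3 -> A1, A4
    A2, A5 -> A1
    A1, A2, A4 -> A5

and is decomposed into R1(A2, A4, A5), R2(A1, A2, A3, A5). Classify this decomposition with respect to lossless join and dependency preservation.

Lossless test: (A2, A5)⁺ = {A1, A2, A3, A4, A5}, which contains all of one fragment — lossless.
Dependency preservation: the restricted closure of {A1} across the fragments never reaches {A3, A4}, so A1 → A3, A4 cannot be enforced without a join — not preserved.

lossless but not dependency-preserving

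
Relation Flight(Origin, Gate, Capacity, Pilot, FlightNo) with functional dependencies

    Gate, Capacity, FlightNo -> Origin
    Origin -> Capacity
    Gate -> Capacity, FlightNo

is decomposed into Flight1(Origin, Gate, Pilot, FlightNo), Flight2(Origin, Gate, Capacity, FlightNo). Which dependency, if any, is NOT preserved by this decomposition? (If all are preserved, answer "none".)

Gate, Capacity, FlightNo → Origin lies within Flight2.
Origin → Capacity lies within Flight2.
Gate → Capacity, FlightNo lies within Flight2.
Every dependency is enforceable on the fragments, so the decomposition is dependency-preserving.

none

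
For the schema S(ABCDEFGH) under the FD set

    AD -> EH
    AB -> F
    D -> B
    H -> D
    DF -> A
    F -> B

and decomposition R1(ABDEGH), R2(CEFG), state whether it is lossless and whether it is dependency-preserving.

Lossless test: (EG)⁺ = {EG}, which is a superkey of neither fragment — lossy.
Dependency preservation: the restricted closure of {AB} across the fragments never reaches {F}, so AB → F cannot be enforced without a join — not preserved.

lossy and not dependency-preserving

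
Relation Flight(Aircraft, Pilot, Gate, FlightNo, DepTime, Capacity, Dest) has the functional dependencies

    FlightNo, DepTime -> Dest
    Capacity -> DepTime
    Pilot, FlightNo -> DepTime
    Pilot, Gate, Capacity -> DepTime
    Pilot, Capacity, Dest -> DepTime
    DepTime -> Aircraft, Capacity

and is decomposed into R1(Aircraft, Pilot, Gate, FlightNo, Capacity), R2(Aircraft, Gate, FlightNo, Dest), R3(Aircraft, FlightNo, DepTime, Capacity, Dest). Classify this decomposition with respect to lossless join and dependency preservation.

Lossless test (chase): Rows 1 and 3 agree on Capacity; apply Capacity→DepTime and equate their DepTime entries. Rows 1 and 3 agree on FlightNo, DepTime; apply FlightNo, DepTime→Dest and equate their Dest entries. Row 1 is now all distinguished symbols — the join is lossless.
Dependency preservation: Pilot, FlightNo → DepTime; Pilot, Gate, Capacity → DepTime; Pilot, Capacity, Dest → DepTime are not contained in any single fragment, but the restricted closure of each left-hand side across the fragments still reaches the right-hand side; the remaining FDs each lie inside some fragment. All dependencies are preserved.

lossless and dependency-preserving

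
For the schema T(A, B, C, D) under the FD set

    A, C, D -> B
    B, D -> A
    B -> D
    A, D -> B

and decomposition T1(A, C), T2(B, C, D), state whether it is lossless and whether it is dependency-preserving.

lossy and not dependency-preserving

Lossless test: (C)⁺ = {C}, which is a superkey of neither fragment — lossy.
Dependency preservation: the restricted closure of {A, C, D} across the fragments never reaches {B}, so A, C, D → B cannot be enforced without a join — not preserved.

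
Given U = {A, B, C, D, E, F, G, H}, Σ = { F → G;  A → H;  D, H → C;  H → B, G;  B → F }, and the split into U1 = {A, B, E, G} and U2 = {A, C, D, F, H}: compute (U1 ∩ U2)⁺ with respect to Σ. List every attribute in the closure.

U1 ∩ U2 = {A}.
A → H applies, adding H
H → B, G applies, adding B, G
B → F applies, adding F
Closure: {A, B, F, G, H}.

A, B, F, G, H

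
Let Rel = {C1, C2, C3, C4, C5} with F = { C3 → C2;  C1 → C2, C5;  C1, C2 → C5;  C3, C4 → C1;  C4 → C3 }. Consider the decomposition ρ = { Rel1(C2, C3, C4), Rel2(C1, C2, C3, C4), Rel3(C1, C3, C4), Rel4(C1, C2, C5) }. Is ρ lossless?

Chase test. Columns are C1, C2, C3, C4, C5; row i has aⱼ where attribute j ∈ Reli, else bᵢⱼ.
Initial tableau (one row per fragment):
  row 1: b11 a2 a3 a4 b15
  row 2: a1 a2 a3 a4 b25
  row 3: a1 b32 a3 a4 b35
  row 4: a1 a2 b43 b44 a5
Rows 1 and 3 agree on C3; apply C3→C2 and equate their C2 entries.
Rows 2 and 3 agree on C1; apply C1→C2, C5 and equate their C2, C5 entries.
Rows 2 and 4 agree on C1; apply C1→C2, C5 and equate their C2, C5 entries.
Rows 1 and 2 agree on C3, C4; apply C3, C4→C1 and equate their C1 entries.
Rows 1 and 2 agree on C1; apply C1→C2, C5 and equate their C2, C5 entries.
Row 1 is now all distinguished symbols — the join is lossless.

Yes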